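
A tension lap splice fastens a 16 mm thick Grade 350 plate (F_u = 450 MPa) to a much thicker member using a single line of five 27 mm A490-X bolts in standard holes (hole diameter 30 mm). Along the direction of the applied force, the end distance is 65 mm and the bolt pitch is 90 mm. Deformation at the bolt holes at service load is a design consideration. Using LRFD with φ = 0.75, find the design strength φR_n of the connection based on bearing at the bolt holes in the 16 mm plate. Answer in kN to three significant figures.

1720 kN

Per bolt r_n = 1.2 l_c t F_u ≤ 2.4 d t F_u; upper limit = 2.4 × 27 × 16 × 450 / 1000 = 466.6 kN.
Edge bolt: l_c = 65 − 30/2 = 50 mm → 1.2 × 50 × 16 × 450 / 1000 = 432 → r_n = 432 kN.
Interior bolts: l_c = 90 − 30 = 60 mm → 1.2 × 60 × 16 × 450 / 1000 = 518.4 → r_n = 466.6 kN.
R_n = 1 × 432 + 4 × 466.6 = 2298 kN.
Design strength φR_n = 0.75 × 2298 = 1720 kN.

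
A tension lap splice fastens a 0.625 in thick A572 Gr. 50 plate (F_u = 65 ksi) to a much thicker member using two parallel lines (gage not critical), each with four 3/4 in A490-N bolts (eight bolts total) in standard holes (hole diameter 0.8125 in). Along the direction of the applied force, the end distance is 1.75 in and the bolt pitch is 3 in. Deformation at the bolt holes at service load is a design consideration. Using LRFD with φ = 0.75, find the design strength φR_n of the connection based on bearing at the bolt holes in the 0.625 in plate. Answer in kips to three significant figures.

427 kips

Per bolt r_n = 1.2 l_c t F_u ≤ 2.4 d t F_u; upper limit = 2.4 × 0.75 × 0.625 × 65 = 73.12 kips.
Edge bolt: l_c = 1.75 − 0.8125/2 = 1.344 in → 1.2 × 1.344 × 0.625 × 65 = 65.51 → r_n = 65.51 kips.
Interior bolts: l_c = 3 − 0.8125 = 2.188 in → 1.2 × 2.188 × 0.625 × 65 = 106.6 → r_n = 73.12 kips.
R_n = 2 × 65.51 + 6 × 73.12 = 569.8 kips.
Design strength φR_n = 0.75 × 569.8 = 427 kips.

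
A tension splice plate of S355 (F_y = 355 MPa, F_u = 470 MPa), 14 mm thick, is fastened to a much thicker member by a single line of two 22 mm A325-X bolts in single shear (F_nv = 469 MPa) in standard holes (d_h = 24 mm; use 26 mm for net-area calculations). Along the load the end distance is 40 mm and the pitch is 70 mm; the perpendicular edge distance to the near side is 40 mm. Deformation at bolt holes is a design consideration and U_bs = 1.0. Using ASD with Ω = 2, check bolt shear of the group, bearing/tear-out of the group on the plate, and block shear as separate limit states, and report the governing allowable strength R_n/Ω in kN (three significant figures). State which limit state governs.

Bolt shear: A_b = π·22²/4 = 380.1 mm²; R_n = 469 × 380.1 × 2 × 1 / 1000 = 356.6 kN → 356.6 / 2 = 178 kN.
Bearing: edge l_c = 28, r_n = 221.1 kN; interior l_c = 46, r_n = 347.4 kN; R_n = 221.1 + 1·347.4 = 568.5 kN → 284 kN.
Block shear: A_gv = 1540, A_nv = 994, A_nt = 378 mm²; R_n = min(0.6F_uA_nv, 0.6F_yA_gv) + U_bs·F_u·A_nt = 458 kN → 229 kN.
Bolt shear governs: 178 kN.

178 kN (bolt shear governs)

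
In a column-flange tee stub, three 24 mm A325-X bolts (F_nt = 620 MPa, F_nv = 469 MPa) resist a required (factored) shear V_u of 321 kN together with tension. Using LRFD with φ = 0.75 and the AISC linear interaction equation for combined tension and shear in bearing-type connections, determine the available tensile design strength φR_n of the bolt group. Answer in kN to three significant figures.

396 kN

A_b = π·24²/4 = 452.4 mm²; f_rv = 321 × 1000 / (3 × 452.4) = 236.5 MPa.
F'_nt = 1.3 F_nt − (F_nt / φF_nv) f_rv = 1.3·620 − (620/(0.75·469))·236.5 = 389.1 MPa, capped at F_nt → F'_nt = 389.1 MPa.
R_n = F'_nt · A_b · n = 389.1 × 452.4 × 3 / 1000 = 528.1 kN.
Design strength φR_n = 0.75 × 528.1 = 396 kN.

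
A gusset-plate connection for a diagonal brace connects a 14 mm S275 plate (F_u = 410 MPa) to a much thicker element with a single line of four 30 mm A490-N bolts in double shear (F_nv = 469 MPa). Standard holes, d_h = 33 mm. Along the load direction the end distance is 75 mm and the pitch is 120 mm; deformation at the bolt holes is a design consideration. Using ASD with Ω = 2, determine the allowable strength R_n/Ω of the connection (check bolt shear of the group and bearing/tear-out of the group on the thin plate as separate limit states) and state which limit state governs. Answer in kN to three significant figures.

821 kN (bearing governs)

Bolt shear: A_b = π·30²/4 = 706.9 mm²; R_n = 469 × 706.9 × 4 × 2 / 1000 = 2652 kN → 2652 / 2 = 1330 kN.
Bearing (1.2 l_c t F_u ≤ 2.4 d t F_u): upper limit = 2.4·30·14·410 / 1000 = 413.3 kN.
  Edge l_c = 75 − 33/2 = 58.5 → r_n = 402.9 kN; interior l_c = 120 − 33 = 87 → r_n = 413.3 kN.
  R_n,bearing = 1·402.9 + 3·413.3 = 1643 kN → 1643 / 2 = 821 kN.
Bearing governs: 821 kN.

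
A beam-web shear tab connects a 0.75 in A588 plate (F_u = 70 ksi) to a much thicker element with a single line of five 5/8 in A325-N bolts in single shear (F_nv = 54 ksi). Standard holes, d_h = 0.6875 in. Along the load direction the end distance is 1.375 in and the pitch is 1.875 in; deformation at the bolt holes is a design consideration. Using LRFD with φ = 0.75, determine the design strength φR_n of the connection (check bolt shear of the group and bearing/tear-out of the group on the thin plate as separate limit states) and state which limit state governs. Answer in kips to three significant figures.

62.1 kips (bolt shear governs)

Bolt shear: A_b = π·0.625²/4 = 0.3068 in²; R_n = 54 × 0.3068 × 5 × 1 = 82.83 kips → 0.75 × 82.83 = 62.1 kips.
Bearing (1.2 l_c t F_u ≤ 2.4 d t F_u): upper limit = 2.4·0.625·0.75·70 = 78.75 kips.
  Edge l_c = 1.375 − 0.6875/2 = 1.031 → r_n = 64.97 kips; interior l_c = 1.875 − 0.6875 = 1.188 → r_n = 74.81 kips.
  R_n,bearing = 1·64.97 + 4·74.81 = 364.2 kips → 0.75 × 364.2 = 273 kips.
Bolt shear governs: 62.1 kips.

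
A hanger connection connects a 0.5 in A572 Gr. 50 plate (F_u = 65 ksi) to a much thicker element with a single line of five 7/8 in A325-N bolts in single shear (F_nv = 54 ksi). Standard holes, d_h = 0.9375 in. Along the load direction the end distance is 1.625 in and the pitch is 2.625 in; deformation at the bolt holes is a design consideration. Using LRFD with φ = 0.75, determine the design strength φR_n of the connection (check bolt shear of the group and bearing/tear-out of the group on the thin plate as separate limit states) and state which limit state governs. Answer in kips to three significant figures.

122 kips (bolt shear governs)

Bolt shear: A_b = π·0.875²/4 = 0.6013 in²; R_n = 54 × 0.6013 × 5 × 1 = 162.4 kips → 0.75 × 162.4 = 122 kips.
Bearing (1.2 l_c t F_u ≤ 2.4 d t F_u): upper limit = 2.4·0.875·0.5·65 = 68.25 kips.
  Edge l_c = 1.625 − 0.9375/2 = 1.156 → r_n = 45.09 kips; interior l_c = 2.625 − 0.9375 = 1.688 → r_n = 65.81 kips.
  R_n,bearing = 1·45.09 + 4·65.81 = 308.3 kips → 0.75 × 308.3 = 231 kips.
Bolt shear governs: 122 kips.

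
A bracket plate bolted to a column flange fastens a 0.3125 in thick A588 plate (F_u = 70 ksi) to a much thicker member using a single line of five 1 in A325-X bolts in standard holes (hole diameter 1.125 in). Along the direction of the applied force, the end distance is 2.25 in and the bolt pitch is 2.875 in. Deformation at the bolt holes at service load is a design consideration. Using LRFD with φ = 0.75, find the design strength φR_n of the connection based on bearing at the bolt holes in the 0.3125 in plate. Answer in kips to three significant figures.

171 kips

Per bolt r_n = 1.2 l_c t F_u ≤ 2.4 d t F_u; upper limit = 2.4 × 1 × 0.3125 × 70 = 52.5 kips.
Edge bolt: l_c = 2.25 − 1.125/2 = 1.688 in → 1.2 × 1.688 × 0.3125 × 70 = 44.3 → r_n = 44.3 kips.
Interior bolts: l_c = 2.875 − 1.125 = 1.75 in → 1.2 × 1.75 × 0.3125 × 70 = 45.94 → r_n = 45.94 kips.
R_n = 1 × 44.3 + 4 × 45.94 = 228 kips.
Design strength φR_n = 0.75 × 228 = 171 kips.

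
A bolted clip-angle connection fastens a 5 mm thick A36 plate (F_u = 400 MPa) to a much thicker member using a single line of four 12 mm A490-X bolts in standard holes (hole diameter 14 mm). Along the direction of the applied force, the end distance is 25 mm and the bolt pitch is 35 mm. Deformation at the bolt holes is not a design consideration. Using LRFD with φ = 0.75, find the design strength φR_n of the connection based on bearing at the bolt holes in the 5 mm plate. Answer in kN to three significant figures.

182 kN

Per bolt r_n = 1.5 l_c t F_u ≤ 3.0 d t F_u; upper limit = 3.0 × 12 × 5 × 400 / 1000 = 72 kN.
Edge bolt: l_c = 25 − 14/2 = 18 mm → 1.5 × 18 × 5 × 400 / 1000 = 54 → r_n = 54 kN.
Interior bolts: l_c = 35 − 14 = 21 mm → 1.5 × 21 × 5 × 400 / 1000 = 63 → r_n = 63 kN.
R_n = 1 × 54 + 3 × 63 = 243 kN.
Design strength φR_n = 0.75 × 243 = 182 kN.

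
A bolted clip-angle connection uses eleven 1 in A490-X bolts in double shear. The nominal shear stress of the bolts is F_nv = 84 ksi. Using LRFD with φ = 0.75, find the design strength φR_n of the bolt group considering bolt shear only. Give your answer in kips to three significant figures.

1090 kips

A_b = π × 1² / 4 = 0.7854 in².
R_n = F_nv · A_b · n · n_s = 84 × 0.7854 × 11 × 2 = 1451 kips.
Design strength φR_n = 0.75 × 1451 = 1090 kips.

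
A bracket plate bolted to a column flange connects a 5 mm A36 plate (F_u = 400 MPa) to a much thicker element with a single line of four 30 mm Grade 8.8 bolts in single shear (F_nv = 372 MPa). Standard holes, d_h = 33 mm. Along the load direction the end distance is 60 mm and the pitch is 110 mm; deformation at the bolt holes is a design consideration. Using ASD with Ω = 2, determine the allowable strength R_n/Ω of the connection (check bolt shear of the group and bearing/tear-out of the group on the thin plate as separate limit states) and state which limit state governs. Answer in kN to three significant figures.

Bolt shear: A_b = π·30²/4 = 706.9 mm²; R_n = 372 × 706.9 × 4 × 1 / 1000 = 1052 kN → 1052 / 2 = 526 kN.
Bearing (1.2 l_c t F_u ≤ 2.4 d t F_u): upper limit = 2.4·30·5·400 / 1000 = 144 kN.
  Edge l_c = 60 − 33/2 = 43.5 → r_n = 104.4 kN; interior l_c = 110 − 33 = 77 → r_n = 144 kN.
  R_n,bearing = 1·104.4 + 3·144 = 536.4 kN → 536.4 / 2 = 268 kN.
Bearing governs: 268 kN.

268 kN (bearing governs)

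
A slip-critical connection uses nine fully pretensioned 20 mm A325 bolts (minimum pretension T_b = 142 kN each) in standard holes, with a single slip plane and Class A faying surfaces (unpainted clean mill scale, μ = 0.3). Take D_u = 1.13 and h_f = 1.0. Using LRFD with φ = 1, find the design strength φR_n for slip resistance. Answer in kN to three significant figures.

R_n = μ · D_u · h_f · T_b · n_s · n_b = 0.3 × 1.13 × 1.0 × 142 × 1 × 9 = 433.2 kN.
Design strength φR_n = 1 × 433.2 = 433 kN.

433 kN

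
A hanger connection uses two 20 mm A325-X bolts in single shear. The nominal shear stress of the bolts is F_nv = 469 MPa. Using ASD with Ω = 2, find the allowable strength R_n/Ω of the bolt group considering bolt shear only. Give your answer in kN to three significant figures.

147 kN

A_b = π × 20² / 4 = 314.2 mm².
R_n = F_nv · A_b · n · n_s = 469 × 314.2 × 2 × 1 / 1000 = 294.7 kN.
Allowable strength R_n/Ω = 294.7 / 2 = 147 kN.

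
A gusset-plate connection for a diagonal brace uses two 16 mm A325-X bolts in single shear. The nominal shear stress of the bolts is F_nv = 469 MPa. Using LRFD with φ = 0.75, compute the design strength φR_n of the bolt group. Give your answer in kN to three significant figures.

A_b = π × 16² / 4 = 201.1 mm².
R_n = F_nv · A_b · n · n_s = 469 × 201.1 × 2 × 1 / 1000 = 188.6 kN.
Design strength φR_n = 0.75 × 188.6 = 141 kN.

141 kN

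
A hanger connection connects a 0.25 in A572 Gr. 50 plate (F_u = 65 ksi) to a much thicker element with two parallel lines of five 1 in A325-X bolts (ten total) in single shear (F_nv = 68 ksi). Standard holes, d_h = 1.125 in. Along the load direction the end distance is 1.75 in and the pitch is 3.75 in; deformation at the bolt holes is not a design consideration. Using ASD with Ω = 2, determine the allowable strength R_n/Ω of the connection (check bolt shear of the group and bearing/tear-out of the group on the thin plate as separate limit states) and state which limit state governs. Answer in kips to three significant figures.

224 kips (bearing governs)

Bolt shear: A_b = π·1²/4 = 0.7854 in²; R_n = 68 × 0.7854 × 10 × 1 = 534.1 kips → 534.1 / 2 = 267 kips.
Bearing (1.5 l_c t F_u ≤ 3.0 d t F_u): upper limit = 3.0·1·0.25·65 = 48.75 kips.
  Edge l_c = 1.75 − 1.125/2 = 1.188 → r_n = 28.95 kips; interior l_c = 3.75 − 1.125 = 2.625 → r_n = 48.75 kips.
  R_n,bearing = 2·28.95 + 8·48.75 = 447.9 kips → 447.9 / 2 = 224 kips.
Bearing governs: 224 kips.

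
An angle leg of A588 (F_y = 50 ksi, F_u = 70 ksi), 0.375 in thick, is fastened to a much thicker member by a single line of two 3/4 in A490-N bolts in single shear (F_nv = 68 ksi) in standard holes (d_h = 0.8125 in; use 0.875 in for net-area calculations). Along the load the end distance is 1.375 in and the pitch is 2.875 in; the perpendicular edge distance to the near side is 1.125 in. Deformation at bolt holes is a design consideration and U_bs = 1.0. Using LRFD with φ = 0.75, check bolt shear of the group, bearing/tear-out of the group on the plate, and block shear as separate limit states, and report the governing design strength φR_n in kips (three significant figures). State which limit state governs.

45.1 kips (bolt shear governs)

Bolt shear: A_b = π·0.75²/4 = 0.4418 in²; R_n = 68 × 0.4418 × 2 × 1 = 60.08 kips → 0.75 × 60.08 = 45.1 kips.
Bearing: edge l_c = 0.9688, r_n = 30.52 kips; interior l_c = 2.062, r_n = 47.25 kips; R_n = 30.52 + 1·47.25 = 77.77 kips → 58.3 kips.
Block shear: A_gv = 1.594, A_nv = 1.102, A_nt = 0.2578 in²; R_n = min(0.6F_uA_nv, 0.6F_yA_gv) + U_bs·F_u·A_nt = 64.31 kips → 48.2 kips.
Bolt shear governs: 45.1 kips.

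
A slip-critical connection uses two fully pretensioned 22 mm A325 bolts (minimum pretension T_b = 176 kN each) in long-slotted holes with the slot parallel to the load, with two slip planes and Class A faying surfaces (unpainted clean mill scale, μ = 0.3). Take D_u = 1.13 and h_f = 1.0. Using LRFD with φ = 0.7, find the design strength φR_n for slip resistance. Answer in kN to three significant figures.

R_n = μ · D_u · h_f · T_b · n_s · n_b = 0.3 × 1.13 × 1.0 × 176 × 2 × 2 = 238.7 kN.
Design strength φR_n = 0.7 × 238.7 = 167 kN.

167 kN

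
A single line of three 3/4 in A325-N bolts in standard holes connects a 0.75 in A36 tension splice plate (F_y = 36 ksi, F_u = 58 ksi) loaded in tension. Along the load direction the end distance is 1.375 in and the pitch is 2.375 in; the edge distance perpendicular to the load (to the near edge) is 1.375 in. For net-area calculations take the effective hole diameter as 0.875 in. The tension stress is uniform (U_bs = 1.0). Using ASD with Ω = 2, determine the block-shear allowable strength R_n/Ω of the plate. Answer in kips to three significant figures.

70 kips

Shear plane L_v = 1.375 + 2·2.375 = 6.125 in; A_gv = 6.125 × 0.75 = 4.594 in².
A_nv = (6.125 − 2.5·0.875) × 0.75 = 2.953 in².
A_nt = (1.375 − 0.5·0.875) × 0.75 = 0.7031 in².
0.6 F_u A_nv = 102.8 kips; 0.6 F_y A_gv = 99.22 kips → shear yielding governs the shear term.
R_n = 99.22 + 1.0 × 58 × 0.7031 = 140 kips.
Allowable strength R_n/Ω = 140 / 2 = 70 kips.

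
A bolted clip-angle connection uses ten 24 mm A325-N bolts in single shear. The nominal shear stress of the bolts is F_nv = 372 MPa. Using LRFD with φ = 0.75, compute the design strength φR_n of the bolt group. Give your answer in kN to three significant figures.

1260 kN

A_b = π × 24² / 4 = 452.4 mm².
R_n = F_nv · A_b · n · n_s = 372 × 452.4 × 10 × 1 / 1000 = 1683 kN.
Design strength φR_n = 0.75 × 1683 = 1260 kN.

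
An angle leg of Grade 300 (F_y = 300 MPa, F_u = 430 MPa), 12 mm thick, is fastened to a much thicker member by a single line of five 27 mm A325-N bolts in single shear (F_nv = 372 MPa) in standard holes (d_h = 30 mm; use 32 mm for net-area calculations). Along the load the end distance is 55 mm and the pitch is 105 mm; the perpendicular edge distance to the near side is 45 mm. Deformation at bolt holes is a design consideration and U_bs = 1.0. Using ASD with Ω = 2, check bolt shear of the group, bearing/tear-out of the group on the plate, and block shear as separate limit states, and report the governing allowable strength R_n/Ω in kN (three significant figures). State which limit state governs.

532 kN (bolt shear governs)

Bolt shear: A_b = π·27²/4 = 572.6 mm²; R_n = 372 × 572.6 × 5 × 1 / 1000 = 1065 kN → 1065 / 2 = 532 kN.
Bearing: edge l_c = 40, r_n = 247.7 kN; interior l_c = 75, r_n = 334.4 kN; R_n = 247.7 + 4·334.4 = 1585 kN → 793 kN.
Block shear: A_gv = 5700, A_nv = 3972, A_nt = 348 mm²; R_n = min(0.6F_uA_nv, 0.6F_yA_gv) + U_bs·F_u·A_nt = 1174 kN → 587 kN.
Bolt shear governs: 532 kN.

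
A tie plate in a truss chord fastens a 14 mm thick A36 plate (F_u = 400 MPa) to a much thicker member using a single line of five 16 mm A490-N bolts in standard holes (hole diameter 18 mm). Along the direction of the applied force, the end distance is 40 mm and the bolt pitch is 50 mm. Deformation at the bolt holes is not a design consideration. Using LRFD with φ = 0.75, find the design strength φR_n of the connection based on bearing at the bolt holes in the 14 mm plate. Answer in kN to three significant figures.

1000 kN

Per bolt r_n = 1.5 l_c t F_u ≤ 3.0 d t F_u; upper limit = 3.0 × 16 × 14 × 400 / 1000 = 268.8 kN.
Edge bolt: l_c = 40 − 18/2 = 31 mm → 1.5 × 31 × 14 × 400 / 1000 = 260.4 → r_n = 260.4 kN.
Interior bolts: l_c = 50 − 18 = 32 mm → 1.5 × 32 × 14 × 400 / 1000 = 268.8 → r_n = 268.8 kN.
R_n = 1 × 260.4 + 4 × 268.8 = 1336 kN.
Design strength φR_n = 0.75 × 1336 = 1000 kN.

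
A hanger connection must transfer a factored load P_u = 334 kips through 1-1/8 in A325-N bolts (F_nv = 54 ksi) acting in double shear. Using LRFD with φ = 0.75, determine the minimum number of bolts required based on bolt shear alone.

5 bolts

A_b = π·1.125²/4 = 0.994 in².
Per-bolt design strength φR_n = 0.75 × 54 × 0.994 × 2 = 80.52 kips.
n ≥ 334 / 80.52 = 4.148 → use 5 bolts.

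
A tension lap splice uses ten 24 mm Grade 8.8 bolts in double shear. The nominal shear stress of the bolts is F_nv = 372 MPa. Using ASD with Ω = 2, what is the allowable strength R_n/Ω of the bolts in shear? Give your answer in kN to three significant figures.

1680 kN

A_b = π × 24² / 4 = 452.4 mm².
R_n = F_nv · A_b · n · n_s = 372 × 452.4 × 10 × 2 / 1000 = 3366 kN.
Allowable strength R_n/Ω = 3366 / 2 = 1680 kN.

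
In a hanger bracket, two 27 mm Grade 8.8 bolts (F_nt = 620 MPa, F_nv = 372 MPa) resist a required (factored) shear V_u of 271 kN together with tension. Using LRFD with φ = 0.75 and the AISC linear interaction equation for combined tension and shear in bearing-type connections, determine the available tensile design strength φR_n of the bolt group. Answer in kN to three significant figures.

241 kN

A_b = π·27²/4 = 572.6 mm²; f_rv = 271 × 1000 / (2 × 572.6) = 236.7 MPa.
F'_nt = 1.3 F_nt − (F_nt / φF_nv) f_rv = 1.3·620 − (620/(0.75·372))·236.7 = 280.1 MPa, capped at F_nt → F'_nt = 280.1 MPa.
R_n = F'_nt · A_b · n = 280.1 × 572.6 × 2 / 1000 = 320.7 kN.
Design strength φR_n = 0.75 × 320.7 = 241 kN.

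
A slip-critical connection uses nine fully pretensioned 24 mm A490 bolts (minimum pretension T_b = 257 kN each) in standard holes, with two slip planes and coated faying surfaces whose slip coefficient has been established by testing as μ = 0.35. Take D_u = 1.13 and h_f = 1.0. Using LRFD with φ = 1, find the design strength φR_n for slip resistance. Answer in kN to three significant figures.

1830 kN

R_n = μ · D_u · h_f · T_b · n_s · n_b = 0.35 × 1.13 × 1.0 × 257 × 2 × 9 = 1830 kN.
Design strength φR_n = 1 × 1830 = 1830 kN.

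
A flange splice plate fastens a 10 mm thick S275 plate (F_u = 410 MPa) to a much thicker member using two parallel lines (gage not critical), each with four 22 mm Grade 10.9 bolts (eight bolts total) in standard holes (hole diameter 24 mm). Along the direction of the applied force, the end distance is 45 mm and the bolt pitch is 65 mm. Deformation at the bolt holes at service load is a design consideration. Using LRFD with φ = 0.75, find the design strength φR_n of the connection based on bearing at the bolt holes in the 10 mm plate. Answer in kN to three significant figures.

Per bolt r_n = 1.2 l_c t F_u ≤ 2.4 d t F_u; upper limit = 2.4 × 22 × 10 × 410 / 1000 = 216.5 kN.
Edge bolt: l_c = 45 − 24/2 = 33 mm → 1.2 × 33 × 10 × 410 / 1000 = 162.4 → r_n = 162.4 kN.
Interior bolts: l_c = 65 − 24 = 41 mm → 1.2 × 41 × 10 × 410 / 1000 = 201.7 → r_n = 201.7 kN.
R_n = 2 × 162.4 + 6 × 201.7 = 1535 kN.
Design strength φR_n = 0.75 × 1535 = 1150 kN.

1150 kN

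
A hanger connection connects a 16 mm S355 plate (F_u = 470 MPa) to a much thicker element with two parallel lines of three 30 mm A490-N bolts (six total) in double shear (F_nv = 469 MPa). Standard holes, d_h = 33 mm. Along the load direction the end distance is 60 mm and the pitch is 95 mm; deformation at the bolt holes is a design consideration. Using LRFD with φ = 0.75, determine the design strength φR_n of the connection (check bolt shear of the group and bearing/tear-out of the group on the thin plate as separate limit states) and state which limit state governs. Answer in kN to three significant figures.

2210 kN (bearing governs)

Bolt shear: A_b = π·30²/4 = 706.9 mm²; R_n = 469 × 706.9 × 6 × 2 / 1000 = 3978 kN → 0.75 × 3978 = 2980 kN.
Bearing (1.2 l_c t F_u ≤ 2.4 d t F_u): upper limit = 2.4·30·16·470 / 1000 = 541.4 kN.
  Edge l_c = 60 − 33/2 = 43.5 → r_n = 392.5 kN; interior l_c = 95 − 33 = 62 → r_n = 541.4 kN.
  R_n,bearing = 2·392.5 + 4·541.4 = 2951 kN → 0.75 × 2951 = 2210 kN.
Bearing governs: 2210 kN.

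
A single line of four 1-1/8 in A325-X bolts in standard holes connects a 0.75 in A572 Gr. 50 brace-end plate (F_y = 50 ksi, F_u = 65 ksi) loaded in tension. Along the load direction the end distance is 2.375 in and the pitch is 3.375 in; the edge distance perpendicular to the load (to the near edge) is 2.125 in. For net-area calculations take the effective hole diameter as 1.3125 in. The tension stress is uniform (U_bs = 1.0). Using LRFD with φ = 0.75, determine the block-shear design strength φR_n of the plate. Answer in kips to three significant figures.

Shear plane L_v = 2.375 + 3·3.375 = 12.5 in; A_gv = 12.5 × 0.75 = 9.375 in².
A_nv = (12.5 − 3.5·1.3125) × 0.75 = 5.93 in².
A_nt = (2.125 − 0.5·1.3125) × 0.75 = 1.102 in².
0.6 F_u A_nv = 231.3 kips; 0.6 F_y A_gv = 281.2 kips → shear rupture governs the shear term.
R_n = 231.3 + 1.0 × 65 × 1.102 = 302.9 kips.
Design strength φR_n = 0.75 × 302.9 = 227 kips.

227 kips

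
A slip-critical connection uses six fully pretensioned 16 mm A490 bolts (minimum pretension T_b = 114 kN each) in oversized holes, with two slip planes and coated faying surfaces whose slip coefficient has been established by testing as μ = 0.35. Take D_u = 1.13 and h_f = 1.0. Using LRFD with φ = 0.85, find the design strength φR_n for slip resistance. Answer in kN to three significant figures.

460 kN

R_n = μ · D_u · h_f · T_b · n_s · n_b = 0.35 × 1.13 × 1.0 × 114 × 2 × 6 = 541 kN.
Design strength φR_n = 0.85 × 541 = 460 kN.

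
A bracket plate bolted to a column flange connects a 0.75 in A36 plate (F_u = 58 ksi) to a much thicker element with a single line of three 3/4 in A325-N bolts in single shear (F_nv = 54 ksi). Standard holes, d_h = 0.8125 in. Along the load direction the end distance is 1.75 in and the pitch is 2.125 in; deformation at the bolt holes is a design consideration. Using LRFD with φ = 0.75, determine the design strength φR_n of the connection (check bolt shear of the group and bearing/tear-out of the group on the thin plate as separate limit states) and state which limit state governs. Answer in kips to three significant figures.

53.7 kips (bolt shear governs)

Bolt shear: A_b = π·0.75²/4 = 0.4418 in²; R_n = 54 × 0.4418 × 3 × 1 = 71.57 kips → 0.75 × 71.57 = 53.7 kips.
Bearing (1.2 l_c t F_u ≤ 2.4 d t F_u): upper limit = 2.4·0.75·0.75·58 = 78.3 kips.
  Edge l_c = 1.75 − 0.8125/2 = 1.344 → r_n = 70.14 kips; interior l_c = 2.125 − 0.8125 = 1.312 → r_n = 68.51 kips.
  R_n,bearing = 1·70.14 + 2·68.51 = 207.2 kips → 0.75 × 207.2 = 155 kips.
Bolt shear governs: 53.7 kips.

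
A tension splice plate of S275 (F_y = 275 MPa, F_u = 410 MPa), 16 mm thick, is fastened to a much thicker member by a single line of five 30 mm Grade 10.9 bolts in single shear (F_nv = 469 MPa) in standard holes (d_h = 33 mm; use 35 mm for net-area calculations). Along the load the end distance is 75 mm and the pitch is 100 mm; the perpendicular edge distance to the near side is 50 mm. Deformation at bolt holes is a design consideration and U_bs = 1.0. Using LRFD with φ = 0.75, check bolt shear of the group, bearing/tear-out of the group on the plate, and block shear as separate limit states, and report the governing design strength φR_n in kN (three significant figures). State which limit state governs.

Bolt shear: A_b = π·30²/4 = 706.9 mm²; R_n = 469 × 706.9 × 5 × 1 / 1000 = 1658 kN → 0.75 × 1658 = 1240 kN.
Bearing: edge l_c = 58.5, r_n = 460.5 kN; interior l_c = 67, r_n = 472.3 kN; R_n = 460.5 + 4·472.3 = 2350 kN → 1760 kN.
Block shear: A_gv = 7600, A_nv = 5080, A_nt = 520 mm²; R_n = min(0.6F_uA_nv, 0.6F_yA_gv) + U_bs·F_u·A_nt = 1463 kN → 1100 kN.
Block shear governs: 1100 kN.

1100 kN (block shear governs)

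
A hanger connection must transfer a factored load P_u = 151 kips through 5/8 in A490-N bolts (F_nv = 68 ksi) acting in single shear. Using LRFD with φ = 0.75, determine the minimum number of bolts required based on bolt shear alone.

10 bolts

A_b = π·0.625²/4 = 0.3068 in².
Per-bolt design strength φR_n = 0.75 × 68 × 0.3068 × 1 = 15.65 kips.
n ≥ 151 / 15.65 = 9.651 → use 10 bolts.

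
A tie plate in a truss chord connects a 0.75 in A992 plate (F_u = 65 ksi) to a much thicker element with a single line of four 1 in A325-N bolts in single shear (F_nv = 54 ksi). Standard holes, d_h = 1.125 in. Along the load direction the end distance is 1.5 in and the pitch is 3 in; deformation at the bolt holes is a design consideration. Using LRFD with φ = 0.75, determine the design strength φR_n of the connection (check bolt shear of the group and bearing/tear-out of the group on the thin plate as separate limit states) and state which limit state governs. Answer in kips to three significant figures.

127 kips (bolt shear governs)

Bolt shear: A_b = π·1²/4 = 0.7854 in²; R_n = 54 × 0.7854 × 4 × 1 = 169.6 kips → 0.75 × 169.6 = 127 kips.
Bearing (1.2 l_c t F_u ≤ 2.4 d t F_u): upper limit = 2.4·1·0.75·65 = 117 kips.
  Edge l_c = 1.5 − 1.125/2 = 0.9375 → r_n = 54.84 kips; interior l_c = 3 − 1.125 = 1.875 → r_n = 109.7 kips.
  R_n,bearing = 1·54.84 + 3·109.7 = 383.9 kips → 0.75 × 383.9 = 288 kips.
Bolt shear governs: 127 kips.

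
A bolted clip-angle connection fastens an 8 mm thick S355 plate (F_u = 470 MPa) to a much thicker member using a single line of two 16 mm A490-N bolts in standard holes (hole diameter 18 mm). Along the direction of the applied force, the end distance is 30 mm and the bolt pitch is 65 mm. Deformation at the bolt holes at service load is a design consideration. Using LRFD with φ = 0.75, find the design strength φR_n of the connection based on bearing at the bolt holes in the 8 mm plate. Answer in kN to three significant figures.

Per bolt r_n = 1.2 l_c t F_u ≤ 2.4 d t F_u; upper limit = 2.4 × 16 × 8 × 470 / 1000 = 144.4 kN.
Edge bolt: l_c = 30 − 18/2 = 21 mm → 1.2 × 21 × 8 × 470 / 1000 = 94.75 → r_n = 94.75 kN.
Interior bolts: l_c = 65 − 18 = 47 mm → 1.2 × 47 × 8 × 470 / 1000 = 212.1 → r_n = 144.4 kN.
R_n = 1 × 94.75 + 1 × 144.4 = 239.1 kN.
Design strength φR_n = 0.75 × 239.1 = 179 kN.

179 kN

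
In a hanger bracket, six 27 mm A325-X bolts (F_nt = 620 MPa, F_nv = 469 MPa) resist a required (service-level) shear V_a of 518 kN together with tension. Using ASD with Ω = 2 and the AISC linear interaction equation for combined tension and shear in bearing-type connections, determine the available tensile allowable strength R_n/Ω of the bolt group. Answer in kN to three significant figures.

A_b = π·27²/4 = 572.6 mm²; f_rv = 518 × 1000 / (6 × 572.6) = 150.8 MPa.
F'_nt = 1.3 F_nt − (Ω F_nt / F_nv) f_rv = 1.3·620 − (2·620/469)·150.8 = 407.3 MPa, capped at F_nt → F'_nt = 407.3 MPa.
R_n = F'_nt · A_b · n = 407.3 × 572.6 × 6 / 1000 = 1399 kN.
Allowable strength R_n/Ω = 1399 / 2 = 700 kN.

700 kN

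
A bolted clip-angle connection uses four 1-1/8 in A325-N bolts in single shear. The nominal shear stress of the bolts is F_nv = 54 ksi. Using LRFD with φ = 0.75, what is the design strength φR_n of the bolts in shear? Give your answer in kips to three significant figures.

161 kips

A_b = π × 1.125² / 4 = 0.994 in².
R_n = F_nv · A_b · n · n_s = 54 × 0.994 × 4 × 1 = 214.7 kips.
Design strength φR_n = 0.75 × 214.7 = 161 kips.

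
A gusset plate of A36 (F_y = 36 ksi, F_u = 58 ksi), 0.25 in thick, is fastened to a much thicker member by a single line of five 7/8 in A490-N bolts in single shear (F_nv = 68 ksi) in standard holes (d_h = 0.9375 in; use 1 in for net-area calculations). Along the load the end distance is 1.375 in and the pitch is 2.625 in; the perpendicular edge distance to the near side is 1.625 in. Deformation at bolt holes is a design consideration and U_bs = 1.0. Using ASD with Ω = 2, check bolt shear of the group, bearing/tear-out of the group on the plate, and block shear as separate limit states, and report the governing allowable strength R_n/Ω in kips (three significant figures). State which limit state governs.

Bolt shear: A_b = π·0.875²/4 = 0.6013 in²; R_n = 68 × 0.6013 × 5 × 1 = 204.4 kips → 204.4 / 2 = 102 kips.
Bearing: edge l_c = 0.9062, r_n = 15.77 kips; interior l_c = 1.688, r_n = 29.36 kips; R_n = 15.77 + 4·29.36 = 133.2 kips → 66.6 kips.
Block shear: A_gv = 2.969, A_nv = 1.844, A_nt = 0.2812 in²; R_n = min(0.6F_uA_nv, 0.6F_yA_gv) + U_bs·F_u·A_nt = 80.44 kips → 40.2 kips.
Block shear governs: 40.2 kips.

40.2 kips (block shear governs)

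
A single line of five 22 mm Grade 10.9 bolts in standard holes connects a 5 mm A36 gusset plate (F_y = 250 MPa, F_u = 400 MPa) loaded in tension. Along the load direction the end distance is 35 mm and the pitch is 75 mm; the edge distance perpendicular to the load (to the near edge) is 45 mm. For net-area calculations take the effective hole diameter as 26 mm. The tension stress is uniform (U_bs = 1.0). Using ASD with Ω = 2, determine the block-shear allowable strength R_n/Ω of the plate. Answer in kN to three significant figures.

158 kN

Shear plane L_v = 35 + 4·75 = 335 mm; A_gv = 335 × 5 = 1675 mm².
A_nv = (335 − 4.5·26) × 5 = 1090 mm².
A_nt = (45 − 0.5·26) × 5 = 160 mm².
0.6 F_u A_nv = 261.6 kN; 0.6 F_y A_gv = 251.2 kN → shear yielding governs the shear term.
R_n = 251.2 + 1.0 × 400 × 160 / 1000 = 315.2 kN.
Allowable strength R_n/Ω = 315.2 / 2 = 158 kN.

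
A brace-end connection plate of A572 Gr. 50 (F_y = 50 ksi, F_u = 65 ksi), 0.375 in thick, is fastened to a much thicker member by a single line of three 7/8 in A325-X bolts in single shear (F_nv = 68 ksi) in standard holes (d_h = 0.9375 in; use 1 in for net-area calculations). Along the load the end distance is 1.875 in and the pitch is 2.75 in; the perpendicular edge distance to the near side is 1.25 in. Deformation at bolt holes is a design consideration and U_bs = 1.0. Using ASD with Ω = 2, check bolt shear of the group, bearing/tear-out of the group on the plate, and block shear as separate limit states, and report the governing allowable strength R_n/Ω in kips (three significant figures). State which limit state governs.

44.8 kips (block shear governs)

Bolt shear: A_b = π·0.875²/4 = 0.6013 in²; R_n = 68 × 0.6013 × 3 × 1 = 122.7 kips → 122.7 / 2 = 61.3 kips.
Bearing: edge l_c = 1.406, r_n = 41.13 kips; interior l_c = 1.812, r_n = 51.19 kips; R_n = 41.13 + 2·51.19 = 143.5 kips → 71.8 kips.
Block shear: A_gv = 2.766, A_nv = 1.828, A_nt = 0.2812 in²; R_n = min(0.6F_uA_nv, 0.6F_yA_gv) + U_bs·F_u·A_nt = 89.58 kips → 44.8 kips.
Block shear governs: 44.8 kips.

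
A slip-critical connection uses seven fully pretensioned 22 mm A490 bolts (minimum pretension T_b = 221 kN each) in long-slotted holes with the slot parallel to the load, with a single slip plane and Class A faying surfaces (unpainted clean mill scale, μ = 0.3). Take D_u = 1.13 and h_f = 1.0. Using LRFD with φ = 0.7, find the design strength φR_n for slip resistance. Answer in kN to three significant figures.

367 kN

R_n = μ · D_u · h_f · T_b · n_s · n_b = 0.3 × 1.13 × 1.0 × 221 × 1 × 7 = 524.4 kN.
Design strength φR_n = 0.7 × 524.4 = 367 kN.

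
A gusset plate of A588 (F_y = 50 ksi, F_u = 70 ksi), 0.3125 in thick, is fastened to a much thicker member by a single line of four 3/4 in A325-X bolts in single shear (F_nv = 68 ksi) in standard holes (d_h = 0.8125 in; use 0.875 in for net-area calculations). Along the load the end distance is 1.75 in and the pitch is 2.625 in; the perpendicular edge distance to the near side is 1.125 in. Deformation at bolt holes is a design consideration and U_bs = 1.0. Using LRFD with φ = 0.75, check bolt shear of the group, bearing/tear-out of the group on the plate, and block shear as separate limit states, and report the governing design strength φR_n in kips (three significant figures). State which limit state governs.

75.9 kips (block shear governs)

Bolt shear: A_b = π·0.75²/4 = 0.4418 in²; R_n = 68 × 0.4418 × 4 × 1 = 120.2 kips → 0.75 × 120.2 = 90.1 kips.
Bearing: edge l_c = 1.344, r_n = 35.27 kips; interior l_c = 1.812, r_n = 39.38 kips; R_n = 35.27 + 3·39.38 = 153.4 kips → 115 kips.
Block shear: A_gv = 3.008, A_nv = 2.051, A_nt = 0.2148 in²; R_n = min(0.6F_uA_nv, 0.6F_yA_gv) + U_bs·F_u·A_nt = 101.2 kips → 75.9 kips.
Block shear governs: 75.9 kips.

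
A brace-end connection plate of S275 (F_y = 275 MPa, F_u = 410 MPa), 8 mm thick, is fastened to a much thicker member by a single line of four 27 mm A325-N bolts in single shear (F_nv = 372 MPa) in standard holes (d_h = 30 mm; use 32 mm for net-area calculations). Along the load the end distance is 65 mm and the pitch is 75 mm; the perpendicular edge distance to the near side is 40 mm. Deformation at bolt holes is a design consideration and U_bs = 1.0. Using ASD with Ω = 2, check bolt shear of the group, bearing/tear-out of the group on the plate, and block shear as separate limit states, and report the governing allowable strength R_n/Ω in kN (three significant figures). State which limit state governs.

215 kN (block shear governs)

Bolt shear: A_b = π·27²/4 = 572.6 mm²; R_n = 372 × 572.6 × 4 × 1 / 1000 = 852 kN → 852 / 2 = 426 kN.
Bearing: edge l_c = 50, r_n = 196.8 kN; interior l_c = 45, r_n = 177.1 kN; R_n = 196.8 + 3·177.1 = 728.2 kN → 364 kN.
Block shear: A_gv = 2320, A_nv = 1424, A_nt = 192 mm²; R_n = min(0.6F_uA_nv, 0.6F_yA_gv) + U_bs·F_u·A_nt = 429 kN → 215 kN.
Block shear governs: 215 kN.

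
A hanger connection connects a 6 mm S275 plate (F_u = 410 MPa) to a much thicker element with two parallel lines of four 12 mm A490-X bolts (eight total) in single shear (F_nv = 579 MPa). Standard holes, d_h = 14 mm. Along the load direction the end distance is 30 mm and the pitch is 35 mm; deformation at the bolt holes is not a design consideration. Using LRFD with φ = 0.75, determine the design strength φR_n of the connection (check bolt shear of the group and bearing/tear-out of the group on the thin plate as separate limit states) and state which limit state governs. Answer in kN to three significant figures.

393 kN (bolt shear governs)

Bolt shear: A_b = π·12²/4 = 113.1 mm²; R_n = 579 × 113.1 × 8 × 1 / 1000 = 523.9 kN → 0.75 × 523.9 = 393 kN.
Bearing (1.5 l_c t F_u ≤ 3.0 d t F_u): upper limit = 3.0·12·6·410 / 1000 = 88.56 kN.
  Edge l_c = 30 − 14/2 = 23 → r_n = 84.87 kN; interior l_c = 35 − 14 = 21 → r_n = 77.49 kN.
  R_n,bearing = 2·84.87 + 6·77.49 = 634.7 kN → 0.75 × 634.7 = 476 kN.
Bolt shear governs: 393 kN.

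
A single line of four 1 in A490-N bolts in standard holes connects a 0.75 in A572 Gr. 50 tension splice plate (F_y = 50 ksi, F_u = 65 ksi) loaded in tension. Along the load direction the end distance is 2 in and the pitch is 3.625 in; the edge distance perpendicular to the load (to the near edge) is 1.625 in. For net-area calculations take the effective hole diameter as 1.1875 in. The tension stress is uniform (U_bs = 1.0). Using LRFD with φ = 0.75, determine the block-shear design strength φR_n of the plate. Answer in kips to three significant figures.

229 kips

Shear plane L_v = 2 + 3·3.625 = 12.88 in; A_gv = 12.88 × 0.75 = 9.656 in².
A_nv = (12.88 − 3.5·1.1875) × 0.75 = 6.539 in².
A_nt = (1.625 − 0.5·1.1875) × 0.75 = 0.7734 in².
0.6 F_u A_nv = 255 kips; 0.6 F_y A_gv = 289.7 kips → shear rupture governs the shear term.
R_n = 255 + 1.0 × 65 × 0.7734 = 305.3 kips.
Design strength φR_n = 0.75 × 305.3 = 229 kips.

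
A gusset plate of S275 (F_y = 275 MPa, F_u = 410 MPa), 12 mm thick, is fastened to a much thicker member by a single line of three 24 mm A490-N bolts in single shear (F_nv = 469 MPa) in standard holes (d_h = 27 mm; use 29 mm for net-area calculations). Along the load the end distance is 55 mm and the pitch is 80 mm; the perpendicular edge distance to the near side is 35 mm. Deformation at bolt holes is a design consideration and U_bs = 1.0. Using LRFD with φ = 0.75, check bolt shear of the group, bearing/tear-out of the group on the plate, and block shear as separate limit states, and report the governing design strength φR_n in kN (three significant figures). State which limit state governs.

391 kN (block shear governs)

Bolt shear: A_b = π·24²/4 = 452.4 mm²; R_n = 469 × 452.4 × 3 × 1 / 1000 = 636.5 kN → 0.75 × 636.5 = 477 kN.
Bearing: edge l_c = 41.5, r_n = 245 kN; interior l_c = 53, r_n = 283.4 kN; R_n = 245 + 2·283.4 = 811.8 kN → 609 kN.
Block shear: A_gv = 2580, A_nv = 1710, A_nt = 246 mm²; R_n = min(0.6F_uA_nv, 0.6F_yA_gv) + U_bs·F_u·A_nt = 521.5 kN → 391 kN.
Block shear governs: 391 kN.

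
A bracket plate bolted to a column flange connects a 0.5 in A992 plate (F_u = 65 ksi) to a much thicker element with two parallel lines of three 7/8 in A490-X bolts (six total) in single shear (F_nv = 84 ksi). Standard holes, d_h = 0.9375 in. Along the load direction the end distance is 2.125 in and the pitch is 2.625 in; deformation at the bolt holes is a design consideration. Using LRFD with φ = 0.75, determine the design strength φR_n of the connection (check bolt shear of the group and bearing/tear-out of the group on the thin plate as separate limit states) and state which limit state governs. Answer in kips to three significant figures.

227 kips (bolt shear governs)

Bolt shear: A_b = π·0.875²/4 = 0.6013 in²; R_n = 84 × 0.6013 × 6 × 1 = 303.1 kips → 0.75 × 303.1 = 227 kips.
Bearing (1.2 l_c t F_u ≤ 2.4 d t F_u): upper limit = 2.4·0.875·0.5·65 = 68.25 kips.
  Edge l_c = 2.125 − 0.9375/2 = 1.656 → r_n = 64.59 kips; interior l_c = 2.625 − 0.9375 = 1.688 → r_n = 65.81 kips.
  R_n,bearing = 2·64.59 + 4·65.81 = 392.4 kips → 0.75 × 392.4 = 294 kips.
Bolt shear governs: 227 kips.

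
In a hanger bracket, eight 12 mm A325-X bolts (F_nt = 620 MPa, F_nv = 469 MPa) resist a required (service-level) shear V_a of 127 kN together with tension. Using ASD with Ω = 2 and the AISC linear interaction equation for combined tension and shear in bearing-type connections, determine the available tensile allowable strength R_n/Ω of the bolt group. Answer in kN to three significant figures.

197 kN

A_b = π·12²/4 = 113.1 mm²; f_rv = 127 × 1000 / (8 × 113.1) = 140.4 MPa.
F'_nt = 1.3 F_nt − (Ω F_nt / F_nv) f_rv = 1.3·620 − (2·620/469)·140.4 = 434.9 MPa, capped at F_nt → F'_nt = 434.9 MPa.
R_n = F'_nt · A_b · n = 434.9 × 113.1 × 8 / 1000 = 393.5 kN.
Allowable strength R_n/Ω = 393.5 / 2 = 197 kN.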